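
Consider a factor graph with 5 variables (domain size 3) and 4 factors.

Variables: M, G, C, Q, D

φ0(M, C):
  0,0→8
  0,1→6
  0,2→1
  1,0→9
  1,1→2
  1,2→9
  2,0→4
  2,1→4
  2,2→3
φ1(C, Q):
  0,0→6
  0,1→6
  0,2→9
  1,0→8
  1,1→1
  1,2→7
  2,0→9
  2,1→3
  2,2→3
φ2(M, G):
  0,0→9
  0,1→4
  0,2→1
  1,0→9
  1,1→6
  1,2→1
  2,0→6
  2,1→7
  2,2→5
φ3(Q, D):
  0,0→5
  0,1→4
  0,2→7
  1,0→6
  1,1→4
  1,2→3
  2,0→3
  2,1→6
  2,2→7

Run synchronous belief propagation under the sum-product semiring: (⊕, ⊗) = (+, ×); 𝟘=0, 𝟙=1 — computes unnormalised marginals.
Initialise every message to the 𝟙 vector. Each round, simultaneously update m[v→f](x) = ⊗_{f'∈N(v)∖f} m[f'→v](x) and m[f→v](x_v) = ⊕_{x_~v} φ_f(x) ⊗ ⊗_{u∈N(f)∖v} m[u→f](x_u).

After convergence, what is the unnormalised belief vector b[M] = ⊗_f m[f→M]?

b[M] = [60102, 87152, 53586]

init: all messages = 𝟙 over 3 values
r1 m[φ0→M] = [15, 20, 11]
r1 m[φ0→C] = [21, 12, 13]
r1 m[φ1→C] = [21, 16, 15]
r1 m[φ1→Q] = [23, 10, 19]
r1 m[φ2→M] = [14, 16, 18]
r1 m[φ2→G] = [24, 17, 7]
r1 m[φ3→Q] = [16, 13, 16]
r1 m[φ3→D] = [14, 14, 17]
r1 m[M→φ0] = [1, 1, 1]
r1 m[M→φ2] = [1, 1, 1]
r1 m[G→φ2] = [1, 1, 1]
r1 m[C→φ0] = [1, 1, 1]
r1 m[C→φ1] = [1, 1, 1]
r1 m[Q→φ1] = [1, 1, 1]
r1 m[Q→φ3] = [1, 1, 1]
r1 m[D→φ3] = [1, 1, 1]
r2 m[φ0→M] = [15, 20, 11]
r2 m[φ0→C] = [21, 12, 13]
r2 m[φ1→C] = [21, 16, 15]
r2 m[φ1→Q] = [23, 10, 19]
r2 m[φ2→M] = [14, 16, 18]
r2 m[φ2→G] = [24, 17, 7]
r2 m[φ3→Q] = [16, 13, 16]
r2 m[φ3→D] = [14, 14, 17]
r2 m[M→φ0] = [14, 16, 18]
r2 m[M→φ2] = [15, 20, 11]
r2 m[G→φ2] = [1, 1, 1]
r2 m[C→φ0] = [21, 16, 15]
r2 m[C→φ1] = [21, 12, 13]
r2 m[Q→φ1] = [16, 13, 16]
r2 m[Q→φ3] = [23, 10, 19]
r2 m[D→φ3] = [1, 1, 1]
r3 m[φ0→M] = [279, 356, 193]
r3 m[φ0→C] = [328, 188, 212]
r3 m[φ1→C] = [318, 253, 231]
r3 m[φ1→Q] = [339, 177, 312]
r3 m[φ2→M] = [14, 16, 18]
r3 m[φ2→G] = [381, 257, 90]
r3 m[φ3→Q] = [16, 13, 16]
r3 m[φ3→D] = [232, 246, 324]
r3 m[M→φ0] = [14, 16, 18]
r3 m[M→φ2] = [15, 20, 11]
r3 m[G→φ2] = [1, 1, 1]
r3 m[C→φ0] = [21, 16, 15]
r3 m[C→φ1] = [21, 12, 13]
r3 m[Q→φ1] = [16, 13, 16]
r3 m[Q→φ3] = [23, 10, 19]
r3 m[D→φ3] = [1, 1, 1]
r4 m[φ0→M] = [279, 356, 193]
r4 m[φ0→C] = [328, 188, 212]
r4 m[φ1→C] = [318, 253, 231]
r4 m[φ1→Q] = [339, 177, 312]
r4 m[φ2→M] = [14, 16, 18]
r4 m[φ2→G] = [381, 257, 90]
r4 m[φ3→Q] = [16, 13, 16]
r4 m[φ3→D] = [232, 246, 324]
r4 m[M→φ0] = [14, 16, 18]
r4 m[M→φ2] = [279, 356, 193]
r4 m[G→φ2] = [1, 1, 1]
r4 m[C→φ0] = [318, 253, 231]
r4 m[C→φ1] = [328, 188, 212]
r4 m[Q→φ1] = [16, 13, 16]
r4 m[Q→φ3] = [339, 177, 312]
r4 m[D→φ3] = [1, 1, 1]
r5 m[φ0→M] = [4293, 5447, 2977]
r5 m[φ0→C] = [328, 188, 212]
r5 m[φ1→C] = [318, 253, 231]
r5 m[φ1→Q] = [5380, 2792, 4904]
r5 m[φ2→M] = [14, 16, 18]
r5 m[φ2→G] = [6873, 4603, 1600]
r5 m[φ3→Q] = [16, 13, 16]
r5 m[φ3→D] = [3693, 3936, 5088]
r5 m[M→φ0] = [14, 16, 18]
r5 m[M→φ2] = [279, 356, 193]
r5 m[G→φ2] = [1, 1, 1]
r5 m[C→φ0] = [318, 253, 231]
r5 m[C→φ1] = [328, 188, 212]
r5 m[Q→φ1] = [16, 13, 16]
r5 m[Q→φ3] = [339, 177, 312]
r5 m[D→φ3] = [1, 1, 1]
r6 m[φ0→M] = [4293, 5447, 2977]
r6 m[φ0→C] = [328, 188, 212]
r6 m[φ1→C] = [318, 253, 231]
r6 m[φ1→Q] = [5380, 2792, 4904]
r6 m[φ2→M] = [14, 16, 18]
r6 m[φ2→G] = [6873, 4603, 1600]
r6 m[φ3→Q] = [16, 13, 16]
r6 m[φ3→D] = [3693, 3936, 5088]
r6 m[M→φ0] = [14, 16, 18]
r6 m[M→φ2] = [4293, 5447, 2977]
r6 m[G→φ2] = [1, 1, 1]
r6 m[C→φ0] = [318, 253, 231]
r6 m[C→φ1] = [328, 188, 212]
r6 m[Q→φ1] = [16, 13, 16]
r6 m[Q→φ3] = [5380, 2792, 4904]
r6 m[D→φ3] = [1, 1, 1]
r7 m[φ0→M] = [4293, 5447, 2977]
r7 m[φ0→C] = [328, 188, 212]
r7 m[φ1→C] = [318, 253, 231]
r7 m[φ1→Q] = [5380, 2792, 4904]
r7 m[φ2→M] = [14, 16, 18]
r7 m[φ2→G] = [105522, 70693, 24625]
r7 m[φ3→Q] = [16, 13, 16]
r7 m[φ3→D] = [58364, 62112, 80364]
r7 m[M→φ0] = [14, 16, 18]
r7 m[M→φ2] = [4293, 5447, 2977]
r7 m[G→φ2] = [1, 1, 1]
r7 m[C→φ0] = [318, 253, 231]
r7 m[C→φ1] = [328, 188, 212]
r7 m[Q→φ1] = [16, 13, 16]
r7 m[Q→φ3] = [5380, 2792, 4904]
r7 m[D→φ3] = [1, 1, 1]
r8 m[φ0→M] = [4293, 5447, 2977]
r8 m[φ0→C] = [328, 188, 212]
r8 m[φ1→C] = [318, 253, 231]
r8 m[φ1→Q] = [5380, 2792, 4904]
r8 m[φ2→M] = [14, 16, 18]
r8 m[φ2→G] = [105522, 70693, 24625]
r8 m[φ3→Q] = [16, 13, 16]
r8 m[φ3→D] = [58364, 62112, 80364]
r8 m[M→φ0] = [14, 16, 18]
r8 m[M→φ2] = [4293, 5447, 2977]
r8 m[G→φ2] = [1, 1, 1]
r8 m[C→φ0] = [318, 253, 231]
r8 m[C→φ1] = [328, 188, 212]
r8 m[Q→φ1] = [16, 13, 16]
r8 m[Q→φ3] = [5380, 2792, 4904]
r8 m[D→φ3] = [1, 1, 1]
fixed point reached at round 8
b[M] = ⊗ incoming = [60102, 87152, 53586]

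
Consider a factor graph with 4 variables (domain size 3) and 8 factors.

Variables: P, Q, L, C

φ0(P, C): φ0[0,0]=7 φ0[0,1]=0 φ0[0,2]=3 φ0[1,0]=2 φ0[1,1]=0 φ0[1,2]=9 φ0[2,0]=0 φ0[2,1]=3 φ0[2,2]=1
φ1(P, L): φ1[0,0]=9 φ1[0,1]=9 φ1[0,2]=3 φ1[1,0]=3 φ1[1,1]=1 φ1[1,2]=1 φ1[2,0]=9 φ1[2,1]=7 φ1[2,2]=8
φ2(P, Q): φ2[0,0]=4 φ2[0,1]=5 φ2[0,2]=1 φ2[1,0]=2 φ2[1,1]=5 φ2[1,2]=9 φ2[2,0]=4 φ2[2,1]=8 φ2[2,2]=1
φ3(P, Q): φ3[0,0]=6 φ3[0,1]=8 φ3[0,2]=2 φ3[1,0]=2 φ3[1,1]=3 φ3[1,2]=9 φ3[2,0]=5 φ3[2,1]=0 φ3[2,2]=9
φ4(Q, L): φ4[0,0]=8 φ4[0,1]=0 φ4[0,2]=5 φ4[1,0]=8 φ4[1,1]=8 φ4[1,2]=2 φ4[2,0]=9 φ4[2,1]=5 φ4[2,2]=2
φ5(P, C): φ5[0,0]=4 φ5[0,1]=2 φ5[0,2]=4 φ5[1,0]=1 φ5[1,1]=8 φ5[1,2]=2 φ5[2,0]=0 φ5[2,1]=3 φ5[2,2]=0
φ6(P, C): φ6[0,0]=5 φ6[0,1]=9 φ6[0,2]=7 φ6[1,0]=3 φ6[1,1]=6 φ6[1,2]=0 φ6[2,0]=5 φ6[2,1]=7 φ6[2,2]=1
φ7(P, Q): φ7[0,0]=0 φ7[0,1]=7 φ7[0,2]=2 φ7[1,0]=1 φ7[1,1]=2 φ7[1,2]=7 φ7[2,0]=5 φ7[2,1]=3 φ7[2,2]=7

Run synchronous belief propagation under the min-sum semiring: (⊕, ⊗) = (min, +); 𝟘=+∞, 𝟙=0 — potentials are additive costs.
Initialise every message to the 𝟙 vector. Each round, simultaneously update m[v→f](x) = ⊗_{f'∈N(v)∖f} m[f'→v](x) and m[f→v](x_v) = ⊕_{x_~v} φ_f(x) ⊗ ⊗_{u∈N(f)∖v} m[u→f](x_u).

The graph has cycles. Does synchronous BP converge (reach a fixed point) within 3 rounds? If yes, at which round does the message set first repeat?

init: all messages = 𝟙 over 3 values
r1 m[φ0→P] = [0, 0, 0]
r1 m[φ0→C] = [0, 0, 1]
r1 m[φ1→P] = [3, 1, 7]
r1 m[φ1→L] = [3, 1, 1]
r1 m[φ2→P] = [1, 2, 1]
r1 m[φ2→Q] = [2, 5, 1]
r1 m[φ3→P] = [2, 2, 0]
r1 m[φ3→Q] = [2, 0, 2]
r1 m[φ4→Q] = [0, 2, 2]
r1 m[φ4→L] = [8, 0, 2]
r1 m[φ5→P] = [2, 1, 0]
r1 m[φ5→C] = [0, 2, 0]
r1 m[φ6→P] = [5, 0, 1]
r1 m[φ6→C] = [3, 6, 0]
r1 m[φ7→P] = [0, 1, 3]
r1 m[φ7→Q] = [0, 2, 2]
r1 m[P→φ0] = [0, 0, 0]
r1 m[P→φ1] = [0, 0, 0]
r1 m[P→φ2] = [0, 0, 0]
r1 m[P→φ3] = [0, 0, 0]
r1 m[P→φ5] = [0, 0, 0]
r1 m[P→φ6] = [0, 0, 0]
r1 m[P→φ7] = [0, 0, 0]
r1 m[Q→φ2] = [0, 0, 0]
r1 m[Q→φ3] = [0, 0, 0]
r1 m[Q→φ4] = [0, 0, 0]
r1 m[Q→φ7] = [0, 0, 0]
r1 m[L→φ1] = [0, 0, 0]
r1 m[L→φ4] = [0, 0, 0]
r1 m[C→φ0] = [0, 0, 0]
r1 m[C→φ5] = [0, 0, 0]
r1 m[C→φ6] = [0, 0, 0]
r2 m[φ0→P] = [0, 0, 0]
r2 m[φ0→C] = [0, 0, 1]
r2 m[φ1→P] = [3, 1, 7]
r2 m[φ1→L] = [3, 1, 1]
r2 m[φ2→P] = [1, 2, 1]
r2 m[φ2→Q] = [2, 5, 1]
r2 m[φ3→P] = [2, 2, 0]
r2 m[φ3→Q] = [2, 0, 2]
r2 m[φ4→Q] = [0, 2, 2]
r2 m[φ4→L] = [8, 0, 2]
r2 m[φ5→P] = [2, 1, 0]
r2 m[φ5→C] = [0, 2, 0]
r2 m[φ6→P] = [5, 0, 1]
r2 m[φ6→C] = [3, 6, 0]
r2 m[φ7→P] = [0, 1, 3]
r2 m[φ7→Q] = [0, 2, 2]
r2 m[P→φ0] = [13, 7, 12]
r2 m[P→φ1] = [10, 6, 5]
r2 m[P→φ2] = [12, 5, 11]
r2 m[P→φ3] = [11, 5, 12]
r2 m[P→φ5] = [11, 6, 12]
r2 m[P→φ6] = [8, 7, 11]
r2 m[P→φ7] = [13, 6, 9]
r2 m[Q→φ2] = [2, 4, 6]
r2 m[Q→φ3] = [2, 9, 5]
r2 m[Q→φ4] = [4, 7, 5]
r2 m[Q→φ7] = [4, 7, 5]
r2 m[L→φ1] = [8, 0, 2]
r2 m[L→φ4] = [3, 1, 1]
r2 m[C→φ0] = [3, 8, 0]
r2 m[C→φ5] = [3, 6, 1]
r2 m[C→φ6] = [0, 2, 1]
r3 m[φ0→P] = [3, 5, 1]
r3 m[φ0→C] = [9, 7, 13]
r3 m[φ1→P] = [5, 1, 7]
r3 m[φ1→L] = [9, 7, 7]
r3 m[φ2→P] = [6, 4, 6]
r3 m[φ2→Q] = [7, 10, 12]
r3 m[φ3→P] = [7, 4, 7]
r3 m[φ3→Q] = [7, 8, 13]
r3 m[φ4→Q] = [1, 3, 3]
r3 m[φ4→L] = [12, 4, 7]
r3 m[φ5→P] = [5, 3, 1]
r3 m[φ5→C] = [7, 13, 8]
r3 m[φ6→P] = [5, 1, 2]
r3 m[φ6→C] = [10, 13, 7]
r3 m[φ7→P] = [4, 5, 9]
r3 m[φ7→Q] = [7, 8, 13]
r3 m[P→φ0] = [13, 7, 12]
r3 m[P→φ1] = [10, 6, 5]
r3 m[P→φ2] = [12, 5, 11]
r3 m[P→φ3] = [11, 5, 12]
r3 m[P→φ5] = [11, 6, 12]
r3 m[P→φ6] = [8, 7, 11]
r3 m[P→φ7] = [13, 6, 9]
r3 m[Q→φ2] = [2, 4, 6]
r3 m[Q→φ3] = [2, 9, 5]
r3 m[Q→φ4] = [4, 7, 5]
r3 m[Q→φ7] = [4, 7, 5]
r3 m[L→φ1] = [8, 0, 2]
r3 m[L→φ4] = [3, 1, 1]
r3 m[C→φ0] = [3, 8, 0]
r3 m[C→φ5] = [3, 6, 1]
r3 m[C→φ6] = [0, 2, 1]
no fixed point within 3 rounds

NOT CONVERGED within 3 rounds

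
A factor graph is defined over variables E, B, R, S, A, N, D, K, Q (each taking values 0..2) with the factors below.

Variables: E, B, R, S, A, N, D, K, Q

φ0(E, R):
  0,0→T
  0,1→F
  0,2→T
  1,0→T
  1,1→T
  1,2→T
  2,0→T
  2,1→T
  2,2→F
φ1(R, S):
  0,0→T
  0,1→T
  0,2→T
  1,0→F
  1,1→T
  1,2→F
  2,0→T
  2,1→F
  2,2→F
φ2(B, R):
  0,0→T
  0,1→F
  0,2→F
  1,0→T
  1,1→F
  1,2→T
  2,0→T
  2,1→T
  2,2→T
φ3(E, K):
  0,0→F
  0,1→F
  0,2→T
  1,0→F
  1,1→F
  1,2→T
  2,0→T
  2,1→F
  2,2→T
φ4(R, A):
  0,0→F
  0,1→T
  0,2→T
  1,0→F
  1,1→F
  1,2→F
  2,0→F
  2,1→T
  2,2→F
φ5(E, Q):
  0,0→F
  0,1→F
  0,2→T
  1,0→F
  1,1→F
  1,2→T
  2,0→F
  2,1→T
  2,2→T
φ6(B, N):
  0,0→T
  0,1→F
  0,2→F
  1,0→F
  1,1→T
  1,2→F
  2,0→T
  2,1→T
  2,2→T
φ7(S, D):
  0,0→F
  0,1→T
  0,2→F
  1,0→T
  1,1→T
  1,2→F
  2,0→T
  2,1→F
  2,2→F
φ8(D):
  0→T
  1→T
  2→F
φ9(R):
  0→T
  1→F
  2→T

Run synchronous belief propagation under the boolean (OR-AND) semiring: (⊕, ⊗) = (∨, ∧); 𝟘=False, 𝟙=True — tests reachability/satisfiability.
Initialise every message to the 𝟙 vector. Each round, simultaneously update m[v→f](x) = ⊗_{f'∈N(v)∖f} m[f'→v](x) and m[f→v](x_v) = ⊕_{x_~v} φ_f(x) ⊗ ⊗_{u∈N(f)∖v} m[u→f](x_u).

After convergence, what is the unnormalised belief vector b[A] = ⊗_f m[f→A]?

init: all messages = 𝟙 over 3 values
r1 m[φ0→E] = [T, T, T]
r1 m[φ0→R] = [T, T, T]
r1 m[φ1→R] = [T, T, T]
r1 m[φ1→S] = [T, T, T]
r1 m[φ2→B] = [T, T, T]
r1 m[φ2→R] = [T, T, T]
r1 m[φ3→E] = [T, T, T]
r1 m[φ3→K] = [T, F, T]
r1 m[φ4→R] = [T, F, T]
r1 m[φ4→A] = [F, T, T]
r1 m[φ5→E] = [T, T, T]
r1 m[φ5→Q] = [F, T, T]
r1 m[φ6→B] = [T, T, T]
r1 m[φ6→N] = [T, T, T]
r1 m[φ7→S] = [T, T, T]
r1 m[φ7→D] = [T, T, F]
r1 m[φ8→D] = [T, T, F]
r1 m[φ9→R] = [T, F, T]
r1 m[E→φ0] = [T, T, T]
r1 m[E→φ3] = [T, T, T]
r1 m[E→φ5] = [T, T, T]
r1 m[B→φ2] = [T, T, T]
r1 m[B→φ6] = [T, T, T]
r1 m[R→φ0] = [T, T, T]
r1 m[R→φ1] = [T, T, T]
r1 m[R→φ2] = [T, T, T]
r1 m[R→φ4] = [T, T, T]
r1 m[R→φ9] = [T, T, T]
r1 m[S→φ1] = [T, T, T]
r1 m[S→φ7] = [T, T, T]
r1 m[A→φ4] = [T, T, T]
r1 m[N→φ6] = [T, T, T]
r1 m[D→φ7] = [T, T, T]
r1 m[D→φ8] = [T, T, T]
r1 m[K→φ3] = [T, T, T]
r1 m[Q→φ5] = [T, T, T]
r2 m[φ0→E] = [T, T, T]
r2 m[φ0→R] = [T, T, T]
r2 m[φ1→R] = [T, T, T]
r2 m[φ1→S] = [T, T, T]
r2 m[φ2→B] = [T, T, T]
r2 m[φ2→R] = [T, T, T]
r2 m[φ3→E] = [T, T, T]
r2 m[φ3→K] = [T, F, T]
r2 m[φ4→R] = [T, F, T]
r2 m[φ4→A] = [F, T, T]
r2 m[φ5→E] = [T, T, T]
r2 m[φ5→Q] = [F, T, T]
r2 m[φ6→B] = [T, T, T]
r2 m[φ6→N] = [T, T, T]
r2 m[φ7→S] = [T, T, T]
r2 m[φ7→D] = [T, T, F]
r2 m[φ8→D] = [T, T, F]
r2 m[φ9→R] = [T, F, T]
r2 m[E→φ0] = [T, T, T]
r2 m[E→φ3] = [T, T, T]
r2 m[E→φ5] = [T, T, T]
r2 m[B→φ2] = [T, T, T]
r2 m[B→φ6] = [T, T, T]
r2 m[R→φ0] = [T, F, T]
r2 m[R→φ1] = [T, F, T]
r2 m[R→φ2] = [T, F, T]
r2 m[R→φ4] = [T, F, T]
r2 m[R→φ9] = [T, F, T]
r2 m[S→φ1] = [T, T, T]
r2 m[S→φ7] = [T, T, T]
r2 m[A→φ4] = [T, T, T]
r2 m[N→φ6] = [T, T, T]
r2 m[D→φ7] = [T, T, F]
r2 m[D→φ8] = [T, T, F]
r2 m[K→φ3] = [T, T, T]
r2 m[Q→φ5] = [T, T, T]
r3 m[φ0→E] = [T, T, T]
r3 m[φ0→R] = [T, T, T]
r3 m[φ1→R] = [T, T, T]
r3 m[φ1→S] = [T, T, T]
r3 m[φ2→B] = [T, T, T]
r3 m[φ2→R] = [T, T, T]
r3 m[φ3→E] = [T, T, T]
r3 m[φ3→K] = [T, F, T]
r3 m[φ4→R] = [T, F, T]
r3 m[φ4→A] = [F, T, T]
r3 m[φ5→E] = [T, T, T]
r3 m[φ5→Q] = [F, T, T]
r3 m[φ6→B] = [T, T, T]
r3 m[φ6→N] = [T, T, T]
r3 m[φ7→S] = [T, T, T]
r3 m[φ7→D] = [T, T, F]
r3 m[φ8→D] = [T, T, F]
r3 m[φ9→R] = [T, F, T]
r3 m[E→φ0] = [T, T, T]
r3 m[E→φ3] = [T, T, T]
r3 m[E→φ5] = [T, T, T]
r3 m[B→φ2] = [T, T, T]
r3 m[B→φ6] = [T, T, T]
r3 m[R→φ0] = [T, F, T]
r3 m[R→φ1] = [T, F, T]
r3 m[R→φ2] = [T, F, T]
r3 m[R→φ4] = [T, F, T]
r3 m[R→φ9] = [T, F, T]
r3 m[S→φ1] = [T, T, T]
r3 m[S→φ7] = [T, T, T]
r3 m[A→φ4] = [T, T, T]
r3 m[N→φ6] = [T, T, T]
r3 m[D→φ7] = [T, T, F]
r3 m[D→φ8] = [T, T, F]
r3 m[K→φ3] = [T, T, T]
r3 m[Q→φ5] = [T, T, T]
fixed point reached at round 3
b[A] = ⊗ incoming = [F, T, T]

b[A] = [F, T, T]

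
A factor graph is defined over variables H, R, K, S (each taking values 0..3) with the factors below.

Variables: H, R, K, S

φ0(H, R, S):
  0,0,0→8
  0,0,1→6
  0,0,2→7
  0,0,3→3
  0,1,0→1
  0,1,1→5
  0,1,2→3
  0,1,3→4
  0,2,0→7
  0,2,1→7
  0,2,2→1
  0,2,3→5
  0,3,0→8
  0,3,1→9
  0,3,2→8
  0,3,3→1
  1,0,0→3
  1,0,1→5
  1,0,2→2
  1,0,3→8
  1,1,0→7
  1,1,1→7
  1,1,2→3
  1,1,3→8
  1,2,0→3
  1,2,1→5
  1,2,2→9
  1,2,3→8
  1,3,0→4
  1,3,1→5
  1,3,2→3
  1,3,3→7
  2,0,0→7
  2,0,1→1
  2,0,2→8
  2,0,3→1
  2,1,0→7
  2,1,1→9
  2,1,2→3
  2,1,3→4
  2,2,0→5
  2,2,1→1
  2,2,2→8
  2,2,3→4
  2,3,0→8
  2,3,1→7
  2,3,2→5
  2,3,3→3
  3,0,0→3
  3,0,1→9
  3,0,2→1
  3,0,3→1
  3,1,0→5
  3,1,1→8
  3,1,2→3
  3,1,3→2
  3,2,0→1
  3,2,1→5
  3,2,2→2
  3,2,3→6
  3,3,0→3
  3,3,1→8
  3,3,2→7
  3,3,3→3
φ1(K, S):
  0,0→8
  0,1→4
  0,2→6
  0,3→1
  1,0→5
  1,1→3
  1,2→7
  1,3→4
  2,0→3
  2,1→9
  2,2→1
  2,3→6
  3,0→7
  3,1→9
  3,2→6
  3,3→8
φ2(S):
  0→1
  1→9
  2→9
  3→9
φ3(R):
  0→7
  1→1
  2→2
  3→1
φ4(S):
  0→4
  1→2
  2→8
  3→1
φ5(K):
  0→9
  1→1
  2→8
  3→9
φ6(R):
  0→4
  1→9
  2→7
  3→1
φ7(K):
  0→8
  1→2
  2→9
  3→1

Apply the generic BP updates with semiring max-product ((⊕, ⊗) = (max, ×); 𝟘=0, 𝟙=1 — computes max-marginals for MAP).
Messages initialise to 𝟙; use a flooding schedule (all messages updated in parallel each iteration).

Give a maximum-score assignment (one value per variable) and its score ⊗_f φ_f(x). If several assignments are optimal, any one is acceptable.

assignment: (H=2, R=0, K=0, S=2); score = 6967296

init: all messages = 𝟙 over 4 values
r1 m[φ0→H] = [9, 9, 9, 9]
r1 m[φ0→R] = [9, 9, 9, 9]
r1 m[φ0→S] = [8, 9, 9, 8]
r1 m[φ1→K] = [8, 7, 9, 9]
r1 m[φ1→S] = [8, 9, 7, 8]
r1 m[φ2→S] = [1, 9, 9, 9]
r1 m[φ3→R] = [7, 1, 2, 1]
r1 m[φ4→S] = [4, 2, 8, 1]
r1 m[φ5→K] = [9, 1, 8, 9]
r1 m[φ6→R] = [4, 9, 7, 1]
r1 m[φ7→K] = [8, 2, 9, 1]
r1 m[H→φ0] = [1, 1, 1, 1]
r1 m[R→φ0] = [1, 1, 1, 1]
r1 m[R→φ3] = [1, 1, 1, 1]
r1 m[R→φ6] = [1, 1, 1, 1]
r1 m[K→φ1] = [1, 1, 1, 1]
r1 m[K→φ5] = [1, 1, 1, 1]
r1 m[K→φ7] = [1, 1, 1, 1]
r1 m[S→φ0] = [1, 1, 1, 1]
r1 m[S→φ1] = [1, 1, 1, 1]
r1 m[S→φ2] = [1, 1, 1, 1]
r1 m[S→φ4] = [1, 1, 1, 1]
r2 m[φ0→H] = [9, 9, 9, 9]
r2 m[φ0→R] = [9, 9, 9, 9]
r2 m[φ0→S] = [8, 9, 9, 8]
r2 m[φ1→K] = [8, 7, 9, 9]
r2 m[φ1→S] = [8, 9, 7, 8]
r2 m[φ2→S] = [1, 9, 9, 9]
r2 m[φ3→R] = [7, 1, 2, 1]
r2 m[φ4→S] = [4, 2, 8, 1]
r2 m[φ5→K] = [9, 1, 8, 9]
r2 m[φ6→R] = [4, 9, 7, 1]
r2 m[φ7→K] = [8, 2, 9, 1]
r2 m[H→φ0] = [1, 1, 1, 1]
r2 m[R→φ0] = [28, 9, 14, 1]
r2 m[R→φ3] = [36, 81, 63, 9]
r2 m[R→φ6] = [63, 9, 18, 9]
r2 m[K→φ1] = [72, 2, 72, 9]
r2 m[K→φ5] = [64, 14, 81, 9]
r2 m[K→φ7] = [72, 7, 72, 81]
r2 m[S→φ0] = [32, 162, 504, 72]
r2 m[S→φ1] = [32, 162, 648, 72]
r2 m[S→φ2] = [256, 162, 504, 64]
r2 m[S→φ4] = [64, 729, 567, 576]
r3 m[φ0→H] = [98784, 63504, 112896, 40824]
r3 m[φ0→R] = [4032, 1512, 4536, 4032]
r3 m[φ0→S] = [224, 252, 224, 224]
r3 m[φ1→K] = [3888, 4536, 1458, 3888]
r3 m[φ1→S] = [576, 648, 432, 432]
r3 m[φ2→S] = [1, 9, 9, 9]
r3 m[φ3→R] = [7, 1, 2, 1]
r3 m[φ4→S] = [4, 2, 8, 1]
r3 m[φ5→K] = [9, 1, 8, 9]
r3 m[φ6→R] = [4, 9, 7, 1]
r3 m[φ7→K] = [8, 2, 9, 1]
r3 m[H→φ0] = [1, 1, 1, 1]
r3 m[R→φ0] = [28, 9, 14, 1]
r3 m[R→φ3] = [36, 81, 63, 9]
r3 m[R→φ6] = [63, 9, 18, 9]
r3 m[K→φ1] = [72, 2, 72, 9]
r3 m[K→φ5] = [64, 14, 81, 9]
r3 m[K→φ7] = [72, 7, 72, 81]
r3 m[S→φ0] = [32, 162, 504, 72]
r3 m[S→φ1] = [32, 162, 648, 72]
r3 m[S→φ2] = [256, 162, 504, 64]
r3 m[S→φ4] = [64, 729, 567, 576]
r4 m[φ0→H] = [98784, 63504, 112896, 40824]
r4 m[φ0→R] = [4032, 1512, 4536, 4032]
r4 m[φ0→S] = [224, 252, 224, 224]
r4 m[φ1→K] = [3888, 4536, 1458, 3888]
r4 m[φ1→S] = [576, 648, 432, 432]
r4 m[φ2→S] = [1, 9, 9, 9]
r4 m[φ3→R] = [7, 1, 2, 1]
r4 m[φ4→S] = [4, 2, 8, 1]
r4 m[φ5→K] = [9, 1, 8, 9]
r4 m[φ6→R] = [4, 9, 7, 1]
r4 m[φ7→K] = [8, 2, 9, 1]
r4 m[H→φ0] = [1, 1, 1, 1]
r4 m[R→φ0] = [28, 9, 14, 1]
r4 m[R→φ3] = [16128, 13608, 31752, 4032]
r4 m[R→φ6] = [28224, 1512, 9072, 4032]
r4 m[K→φ1] = [72, 2, 72, 9]
r4 m[K→φ5] = [31104, 9072, 13122, 3888]
r4 m[K→φ7] = [34992, 4536, 11664, 34992]
r4 m[S→φ0] = [2304, 11664, 31104, 3888]
r4 m[S→φ1] = [896, 4536, 16128, 2016]
r4 m[S→φ2] = [516096, 326592, 774144, 96768]
r4 m[S→φ4] = [129024, 1469664, 870912, 870912]
r5 m[φ0→H] = [6096384, 3919104, 6967296, 2939328]
r5 m[φ0→R] = [248832, 104976, 279936, 248832]
r5 m[φ0→S] = [224, 252, 224, 224]
r5 m[φ1→K] = [96768, 112896, 40824, 96768]
r5 m[φ1→S] = [576, 648, 432, 432]
r5 m[φ2→S] = [1, 9, 9, 9]
r5 m[φ3→R] = [7, 1, 2, 1]
r5 m[φ4→S] = [4, 2, 8, 1]
r5 m[φ5→K] = [9, 1, 8, 9]
r5 m[φ6→R] = [4, 9, 7, 1]
r5 m[φ7→K] = [8, 2, 9, 1]
r5 m[H→φ0] = [1, 1, 1, 1]
r5 m[R→φ0] = [28, 9, 14, 1]
r5 m[R→φ3] = [16128, 13608, 31752, 4032]
r5 m[R→φ6] = [28224, 1512, 9072, 4032]
r5 m[K→φ1] = [72, 2, 72, 9]
r5 m[K→φ5] = [31104, 9072, 13122, 3888]
r5 m[K→φ7] = [34992, 4536, 11664, 34992]
r5 m[S→φ0] = [2304, 11664, 31104, 3888]
r5 m[S→φ1] = [896, 4536, 16128, 2016]
r5 m[S→φ2] = [516096, 326592, 774144, 96768]
r5 m[S→φ4] = [129024, 1469664, 870912, 870912]
r6 m[φ0→H] = [6096384, 3919104, 6967296, 2939328]
r6 m[φ0→R] = [248832, 104976, 279936, 248832]
r6 m[φ0→S] = [224, 252, 224, 224]
r6 m[φ1→K] = [96768, 112896, 40824, 96768]
r6 m[φ1→S] = [576, 648, 432, 432]
r6 m[φ2→S] = [1, 9, 9, 9]
r6 m[φ3→R] = [7, 1, 2, 1]
r6 m[φ4→S] = [4, 2, 8, 1]
r6 m[φ5→K] = [9, 1, 8, 9]
r6 m[φ6→R] = [4, 9, 7, 1]
r6 m[φ7→K] = [8, 2, 9, 1]
r6 m[H→φ0] = [1, 1, 1, 1]
r6 m[R→φ0] = [28, 9, 14, 1]
r6 m[R→φ3] = [995328, 944784, 1959552, 248832]
r6 m[R→φ6] = [1741824, 104976, 559872, 248832]
r6 m[K→φ1] = [72, 2, 72, 9]
r6 m[K→φ5] = [774144, 225792, 367416, 96768]
r6 m[K→φ7] = [870912, 112896, 326592, 870912]
r6 m[S→φ0] = [2304, 11664, 31104, 3888]
r6 m[S→φ1] = [896, 4536, 16128, 2016]
r6 m[S→φ2] = [516096, 326592, 774144, 96768]
r6 m[S→φ4] = [129024, 1469664, 870912, 870912]
r7 m[φ0→H] = [6096384, 3919104, 6967296, 2939328]
r7 m[φ0→R] = [248832, 104976, 279936, 248832]
r7 m[φ0→S] = [224, 252, 224, 224]
r7 m[φ1→K] = [96768, 112896, 40824, 96768]
r7 m[φ1→S] = [576, 648, 432, 432]
r7 m[φ2→S] = [1, 9, 9, 9]
r7 m[φ3→R] = [7, 1, 2, 1]
r7 m[φ4→S] = [4, 2, 8, 1]
r7 m[φ5→K] = [9, 1, 8, 9]
r7 m[φ6→R] = [4, 9, 7, 1]
r7 m[φ7→K] = [8, 2, 9, 1]
r7 m[H→φ0] = [1, 1, 1, 1]
r7 m[R→φ0] = [28, 9, 14, 1]
r7 m[R→φ3] = [995328, 944784, 1959552, 248832]
r7 m[R→φ6] = [1741824, 104976, 559872, 248832]
r7 m[K→φ1] = [72, 2, 72, 9]
r7 m[K→φ5] = [774144, 225792, 367416, 96768]
r7 m[K→φ7] = [870912, 112896, 326592, 870912]
r7 m[S→φ0] = [2304, 11664, 31104, 3888]
r7 m[S→φ1] = [896, 4536, 16128, 2016]
r7 m[S→φ2] = [516096, 326592, 774144, 96768]
r7 m[S→φ4] = [129024, 1469664, 870912, 870912]
fixed point reached at round 7
traceback from H: (H=2, R=0, K=0, S=2), score=6967296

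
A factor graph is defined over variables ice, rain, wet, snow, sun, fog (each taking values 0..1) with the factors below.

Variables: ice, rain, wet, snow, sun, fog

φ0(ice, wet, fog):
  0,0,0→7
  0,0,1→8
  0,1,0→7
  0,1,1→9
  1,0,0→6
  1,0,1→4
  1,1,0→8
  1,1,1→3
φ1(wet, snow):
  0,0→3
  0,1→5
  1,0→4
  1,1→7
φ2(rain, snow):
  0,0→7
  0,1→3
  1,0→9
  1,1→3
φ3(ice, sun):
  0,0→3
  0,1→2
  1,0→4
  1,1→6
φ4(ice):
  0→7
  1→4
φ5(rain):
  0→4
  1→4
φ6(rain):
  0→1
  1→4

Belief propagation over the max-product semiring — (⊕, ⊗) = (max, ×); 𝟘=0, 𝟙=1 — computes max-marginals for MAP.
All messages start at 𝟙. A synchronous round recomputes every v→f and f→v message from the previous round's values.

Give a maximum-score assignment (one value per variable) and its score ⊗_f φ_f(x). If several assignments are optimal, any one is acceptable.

init: all messages = 𝟙 over 2 values
r1 m[φ0→ice] = [9, 8]
r1 m[φ0→wet] = [8, 9]
r1 m[φ0→fog] = [8, 9]
r1 m[φ1→wet] = [5, 7]
r1 m[φ1→snow] = [4, 7]
r1 m[φ2→rain] = [7, 9]
r1 m[φ2→snow] = [9, 3]
r1 m[φ3→ice] = [3, 6]
r1 m[φ3→sun] = [4, 6]
r1 m[φ4→ice] = [7, 4]
r1 m[φ5→rain] = [4, 4]
r1 m[φ6→rain] = [1, 4]
r1 m[ice→φ0] = [1, 1]
r1 m[ice→φ3] = [1, 1]
r1 m[ice→φ4] = [1, 1]
r1 m[rain→φ2] = [1, 1]
r1 m[rain→φ5] = [1, 1]
r1 m[rain→φ6] = [1, 1]
r1 m[wet→φ0] = [1, 1]
r1 m[wet→φ1] = [1, 1]
r1 m[snow→φ1] = [1, 1]
r1 m[snow→φ2] = [1, 1]
r1 m[sun→φ3] = [1, 1]
r1 m[fog→φ0] = [1, 1]
r2 m[φ0→ice] = [9, 8]
r2 m[φ0→wet] = [8, 9]
r2 m[φ0→fog] = [8, 9]
r2 m[φ1→wet] = [5, 7]
r2 m[φ1→snow] = [4, 7]
r2 m[φ2→rain] = [7, 9]
r2 m[φ2→snow] = [9, 3]
r2 m[φ3→ice] = [3, 6]
r2 m[φ3→sun] = [4, 6]
r2 m[φ4→ice] = [7, 4]
r2 m[φ5→rain] = [4, 4]
r2 m[φ6→rain] = [1, 4]
r2 m[ice→φ0] = [21, 24]
r2 m[ice→φ3] = [63, 32]
r2 m[ice→φ4] = [27, 48]
r2 m[rain→φ2] = [4, 16]
r2 m[rain→φ5] = [7, 36]
r2 m[rain→φ6] = [28, 36]
r2 m[wet→φ0] = [5, 7]
r2 m[wet→φ1] = [8, 9]
r2 m[snow→φ1] = [9, 3]
r2 m[snow→φ2] = [4, 7]
r2 m[sun→φ3] = [1, 1]
r2 m[fog→φ0] = [1, 1]
r3 m[φ0→ice] = [63, 56]
r3 m[φ0→wet] = [168, 192]
r3 m[φ0→fog] = [1344, 1323]
r3 m[φ1→wet] = [27, 36]
r3 m[φ1→snow] = [36, 63]
r3 m[φ2→rain] = [28, 36]
r3 m[φ2→snow] = [144, 48]
r3 m[φ3→ice] = [3, 6]
r3 m[φ3→sun] = [189, 192]
r3 m[φ4→ice] = [7, 4]
r3 m[φ5→rain] = [4, 4]
r3 m[φ6→rain] = [1, 4]
r3 m[ice→φ0] = [21, 24]
r3 m[ice→φ3] = [63, 32]
r3 m[ice→φ4] = [27, 48]
r3 m[rain→φ2] = [4, 16]
r3 m[rain→φ5] = [7, 36]
r3 m[rain→φ6] = [28, 36]
r3 m[wet→φ0] = [5, 7]
r3 m[wet→φ1] = [8, 9]
r3 m[snow→φ1] = [9, 3]
r3 m[snow→φ2] = [4, 7]
r3 m[sun→φ3] = [1, 1]
r3 m[fog→φ0] = [1, 1]
r4 m[φ0→ice] = [63, 56]
r4 m[φ0→wet] = [168, 192]
r4 m[φ0→fog] = [1344, 1323]
r4 m[φ1→wet] = [27, 36]
r4 m[φ1→snow] = [36, 63]
r4 m[φ2→rain] = [28, 36]
r4 m[φ2→snow] = [144, 48]
r4 m[φ3→ice] = [3, 6]
r4 m[φ3→sun] = [189, 192]
r4 m[φ4→ice] = [7, 4]
r4 m[φ5→rain] = [4, 4]
r4 m[φ6→rain] = [1, 4]
r4 m[ice→φ0] = [21, 24]
r4 m[ice→φ3] = [441, 224]
r4 m[ice→φ4] = [189, 336]
r4 m[rain→φ2] = [4, 16]
r4 m[rain→φ5] = [28, 144]
r4 m[rain→φ6] = [112, 144]
r4 m[wet→φ0] = [27, 36]
r4 m[wet→φ1] = [168, 192]
r4 m[snow→φ1] = [144, 48]
r4 m[snow→φ2] = [36, 63]
r4 m[sun→φ3] = [1, 1]
r4 m[fog→φ0] = [1, 1]
r5 m[φ0→ice] = [324, 288]
r5 m[φ0→wet] = [168, 192]
r5 m[φ0→fog] = [6912, 6804]
r5 m[φ1→wet] = [432, 576]
r5 m[φ1→snow] = [768, 1344]
r5 m[φ2→rain] = [252, 324]
r5 m[φ2→snow] = [144, 48]
r5 m[φ3→ice] = [3, 6]
r5 m[φ3→sun] = [1323, 1344]
r5 m[φ4→ice] = [7, 4]
r5 m[φ5→rain] = [4, 4]
r5 m[φ6→rain] = [1, 4]
r5 m[ice→φ0] = [21, 24]
r5 m[ice→φ3] = [441, 224]
r5 m[ice→φ4] = [189, 336]
r5 m[rain→φ2] = [4, 16]
r5 m[rain→φ5] = [28, 144]
r5 m[rain→φ6] = [112, 144]
r5 m[wet→φ0] = [27, 36]
r5 m[wet→φ1] = [168, 192]
r5 m[snow→φ1] = [144, 48]
r5 m[snow→φ2] = [36, 63]
r5 m[sun→φ3] = [1, 1]
r5 m[fog→φ0] = [1, 1]
r6 m[φ0→ice] = [324, 288]
r6 m[φ0→wet] = [168, 192]
r6 m[φ0→fog] = [6912, 6804]
r6 m[φ1→wet] = [432, 576]
r6 m[φ1→snow] = [768, 1344]
r6 m[φ2→rain] = [252, 324]
r6 m[φ2→snow] = [144, 48]
r6 m[φ3→ice] = [3, 6]
r6 m[φ3→sun] = [1323, 1344]
r6 m[φ4→ice] = [7, 4]
r6 m[φ5→rain] = [4, 4]
r6 m[φ6→rain] = [1, 4]
r6 m[ice→φ0] = [21, 24]
r6 m[ice→φ3] = [2268, 1152]
r6 m[ice→φ4] = [972, 1728]
r6 m[rain→φ2] = [4, 16]
r6 m[rain→φ5] = [252, 1296]
r6 m[rain→φ6] = [1008, 1296]
r6 m[wet→φ0] = [432, 576]
r6 m[wet→φ1] = [168, 192]
r6 m[snow→φ1] = [144, 48]
r6 m[snow→φ2] = [768, 1344]
r6 m[sun→φ3] = [1, 1]
r6 m[fog→φ0] = [1, 1]
r7 m[φ0→ice] = [5184, 4608]
r7 m[φ0→wet] = [168, 192]
r7 m[φ0→fog] = [110592, 108864]
r7 m[φ1→wet] = [432, 576]
r7 m[φ1→snow] = [768, 1344]
r7 m[φ2→rain] = [5376, 6912]
r7 m[φ2→snow] = [144, 48]
r7 m[φ3→ice] = [3, 6]
r7 m[φ3→sun] = [6804, 6912]
r7 m[φ4→ice] = [7, 4]
r7 m[φ5→rain] = [4, 4]
r7 m[φ6→rain] = [1, 4]
r7 m[ice→φ0] = [21, 24]
r7 m[ice→φ3] = [2268, 1152]
r7 m[ice→φ4] = [972, 1728]
r7 m[rain→φ2] = [4, 16]
r7 m[rain→φ5] = [252, 1296]
r7 m[rain→φ6] = [1008, 1296]
r7 m[wet→φ0] = [432, 576]
r7 m[wet→φ1] = [168, 192]
r7 m[snow→φ1] = [144, 48]
r7 m[snow→φ2] = [768, 1344]
r7 m[sun→φ3] = [1, 1]
r7 m[fog→φ0] = [1, 1]
r8 m[φ0→ice] = [5184, 4608]
r8 m[φ0→wet] = [168, 192]
r8 m[φ0→fog] = [110592, 108864]
r8 m[φ1→wet] = [432, 576]
r8 m[φ1→snow] = [768, 1344]
r8 m[φ2→rain] = [5376, 6912]
r8 m[φ2→snow] = [144, 48]
r8 m[φ3→ice] = [3, 6]
r8 m[φ3→sun] = [6804, 6912]
r8 m[φ4→ice] = [7, 4]
r8 m[φ5→rain] = [4, 4]
r8 m[φ6→rain] = [1, 4]
r8 m[ice→φ0] = [21, 24]
r8 m[ice→φ3] = [36288, 18432]
r8 m[ice→φ4] = [15552, 27648]
r8 m[rain→φ2] = [4, 16]
r8 m[rain→φ5] = [5376, 27648]
r8 m[rain→φ6] = [21504, 27648]
r8 m[wet→φ0] = [432, 576]
r8 m[wet→φ1] = [168, 192]
r8 m[snow→φ1] = [144, 48]
r8 m[snow→φ2] = [768, 1344]
r8 m[sun→φ3] = [1, 1]
r8 m[fog→φ0] = [1, 1]
r9 m[φ0→ice] = [5184, 4608]
r9 m[φ0→wet] = [168, 192]
r9 m[φ0→fog] = [110592, 108864]
r9 m[φ1→wet] = [432, 576]
r9 m[φ1→snow] = [768, 1344]
r9 m[φ2→rain] = [5376, 6912]
r9 m[φ2→snow] = [144, 48]
r9 m[φ3→ice] = [3, 6]
r9 m[φ3→sun] = [108864, 110592]
r9 m[φ4→ice] = [7, 4]
r9 m[φ5→rain] = [4, 4]
r9 m[φ6→rain] = [1, 4]
r9 m[ice→φ0] = [21, 24]
r9 m[ice→φ3] = [36288, 18432]
r9 m[ice→φ4] = [15552, 27648]
r9 m[rain→φ2] = [4, 16]
r9 m[rain→φ5] = [5376, 27648]
r9 m[rain→φ6] = [21504, 27648]
r9 m[wet→φ0] = [432, 576]
r9 m[wet→φ1] = [168, 192]
r9 m[snow→φ1] = [144, 48]
r9 m[snow→φ2] = [768, 1344]
r9 m[sun→φ3] = [1, 1]
r9 m[fog→φ0] = [1, 1]
r10 m[φ0→ice] = [5184, 4608]
r10 m[φ0→wet] = [168, 192]
r10 m[φ0→fog] = [110592, 108864]
r10 m[φ1→wet] = [432, 576]
r10 m[φ1→snow] = [768, 1344]
r10 m[φ2→rain] = [5376, 6912]
r10 m[φ2→snow] = [144, 48]
r10 m[φ3→ice] = [3, 6]
r10 m[φ3→sun] = [108864, 110592]
r10 m[φ4→ice] = [7, 4]
r10 m[φ5→rain] = [4, 4]
r10 m[φ6→rain] = [1, 4]
r10 m[ice→φ0] = [21, 24]
r10 m[ice→φ3] = [36288, 18432]
r10 m[ice→φ4] = [15552, 27648]
r10 m[rain→φ2] = [4, 16]
r10 m[rain→φ5] = [5376, 27648]
r10 m[rain→φ6] = [21504, 27648]
r10 m[wet→φ0] = [432, 576]
r10 m[wet→φ1] = [168, 192]
r10 m[snow→φ1] = [144, 48]
r10 m[snow→φ2] = [768, 1344]
r10 m[sun→φ3] = [1, 1]
r10 m[fog→φ0] = [1, 1]
fixed point reached at round 10
traceback from ice: (ice=1, rain=1, wet=1, snow=0, sun=1, fog=0), score=110592

assignment: (ice=1, rain=1, wet=1, snow=0, sun=1, fog=0); score = 110592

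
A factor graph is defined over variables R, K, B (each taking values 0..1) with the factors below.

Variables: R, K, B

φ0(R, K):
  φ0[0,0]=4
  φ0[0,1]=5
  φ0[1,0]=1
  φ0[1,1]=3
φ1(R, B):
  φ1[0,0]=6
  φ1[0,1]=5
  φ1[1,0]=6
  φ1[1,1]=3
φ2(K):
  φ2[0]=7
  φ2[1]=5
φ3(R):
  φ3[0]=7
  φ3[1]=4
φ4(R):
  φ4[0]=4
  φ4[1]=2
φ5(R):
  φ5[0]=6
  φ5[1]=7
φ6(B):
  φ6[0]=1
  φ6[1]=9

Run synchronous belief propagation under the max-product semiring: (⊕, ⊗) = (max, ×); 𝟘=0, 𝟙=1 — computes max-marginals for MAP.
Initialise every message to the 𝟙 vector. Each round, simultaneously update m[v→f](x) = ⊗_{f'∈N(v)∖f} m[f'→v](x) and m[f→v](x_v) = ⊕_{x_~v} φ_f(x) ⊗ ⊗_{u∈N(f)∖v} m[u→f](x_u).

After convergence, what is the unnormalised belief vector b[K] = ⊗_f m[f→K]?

b[K] = [211680, 189000]

init: all messages = 𝟙 over 2 values
r1 m[φ0→R] = [5, 3]
r1 m[φ0→K] = [4, 5]
r1 m[φ1→R] = [6, 6]
r1 m[φ1→B] = [6, 5]
r1 m[φ2→K] = [7, 5]
r1 m[φ3→R] = [7, 4]
r1 m[φ4→R] = [4, 2]
r1 m[φ5→R] = [6, 7]
r1 m[φ6→B] = [1, 9]
r1 m[R→φ0] = [1, 1]
r1 m[R→φ1] = [1, 1]
r1 m[R→φ3] = [1, 1]
r1 m[R→φ4] = [1, 1]
r1 m[R→φ5] = [1, 1]
r1 m[K→φ0] = [1, 1]
r1 m[K→φ2] = [1, 1]
r1 m[B→φ1] = [1, 1]
r1 m[B→φ6] = [1, 1]
r2 m[φ0→R] = [5, 3]
r2 m[φ0→K] = [4, 5]
r2 m[φ1→R] = [6, 6]
r2 m[φ1→B] = [6, 5]
r2 m[φ2→K] = [7, 5]
r2 m[φ3→R] = [7, 4]
r2 m[φ4→R] = [4, 2]
r2 m[φ5→R] = [6, 7]
r2 m[φ6→B] = [1, 9]
r2 m[R→φ0] = [1008, 336]
r2 m[R→φ1] = [840, 168]
r2 m[R→φ3] = [720, 252]
r2 m[R→φ4] = [1260, 504]
r2 m[R→φ5] = [840, 144]
r2 m[K→φ0] = [7, 5]
r2 m[K→φ2] = [4, 5]
r2 m[B→φ1] = [1, 9]
r2 m[B→φ6] = [6, 5]
r3 m[φ0→R] = [28, 15]
r3 m[φ0→K] = [4032, 5040]
r3 m[φ1→R] = [45, 27]
r3 m[φ1→B] = [5040, 4200]
r3 m[φ2→K] = [7, 5]
r3 m[φ3→R] = [7, 4]
r3 m[φ4→R] = [4, 2]
r3 m[φ5→R] = [6, 7]
r3 m[φ6→B] = [1, 9]
r3 m[R→φ0] = [1008, 336]
r3 m[R→φ1] = [840, 168]
r3 m[R→φ3] = [720, 252]
r3 m[R→φ4] = [1260, 504]
r3 m[R→φ5] = [840, 144]
r3 m[K→φ0] = [7, 5]
r3 m[K→φ2] = [4, 5]
r3 m[B→φ1] = [1, 9]
r3 m[B→φ6] = [6, 5]
r4 m[φ0→R] = [28, 15]
r4 m[φ0→K] = [4032, 5040]
r4 m[φ1→R] = [45, 27]
r4 m[φ1→B] = [5040, 4200]
r4 m[φ2→K] = [7, 5]
r4 m[φ3→R] = [7, 4]
r4 m[φ4→R] = [4, 2]
r4 m[φ5→R] = [6, 7]
r4 m[φ6→B] = [1, 9]
r4 m[R→φ0] = [7560, 1512]
r4 m[R→φ1] = [4704, 840]
r4 m[R→φ3] = [30240, 5670]
r4 m[R→φ4] = [52920, 11340]
r4 m[R→φ5] = [35280, 3240]
r4 m[K→φ0] = [7, 5]
r4 m[K→φ2] = [4032, 5040]
r4 m[B→φ1] = [1, 9]
r4 m[B→φ6] = [5040, 4200]
r5 m[φ0→R] = [28, 15]
r5 m[φ0→K] = [30240, 37800]
r5 m[φ1→R] = [45, 27]
r5 m[φ1→B] = [28224, 23520]
r5 m[φ2→K] = [7, 5]
r5 m[φ3→R] = [7, 4]
r5 m[φ4→R] = [4, 2]
r5 m[φ5→R] = [6, 7]
r5 m[φ6→B] = [1, 9]
r5 m[R→φ0] = [7560, 1512]
r5 m[R→φ1] = [4704, 840]
r5 m[R→φ3] = [30240, 5670]
r5 m[R→φ4] = [52920, 11340]
r5 m[R→φ5] = [35280, 3240]
r5 m[K→φ0] = [7, 5]
r5 m[K→φ2] = [4032, 5040]
r5 m[B→φ1] = [1, 9]
r5 m[B→φ6] = [5040, 4200]
r6 m[φ0→R] = [28, 15]
r6 m[φ0→K] = [30240, 37800]
r6 m[φ1→R] = [45, 27]
r6 m[φ1→B] = [28224, 23520]
r6 m[φ2→K] = [7, 5]
r6 m[φ3→R] = [7, 4]
r6 m[φ4→R] = [4, 2]
r6 m[φ5→R] = [6, 7]
r6 m[φ6→B] = [1, 9]
r6 m[R→φ0] = [7560, 1512]
r6 m[R→φ1] = [4704, 840]
r6 m[R→φ3] = [30240, 5670]
r6 m[R→φ4] = [52920, 11340]
r6 m[R→φ5] = [35280, 3240]
r6 m[K→φ0] = [7, 5]
r6 m[K→φ2] = [30240, 37800]
r6 m[B→φ1] = [1, 9]
r6 m[B→φ6] = [28224, 23520]
r7 m[φ0→R] = [28, 15]
r7 m[φ0→K] = [30240, 37800]
r7 m[φ1→R] = [45, 27]
r7 m[φ1→B] = [28224, 23520]
r7 m[φ2→K] = [7, 5]
r7 m[φ3→R] = [7, 4]
r7 m[φ4→R] = [4, 2]
r7 m[φ5→R] = [6, 7]
r7 m[φ6→B] = [1, 9]
r7 m[R→φ0] = [7560, 1512]
r7 m[R→φ1] = [4704, 840]
r7 m[R→φ3] = [30240, 5670]
r7 m[R→φ4] = [52920, 11340]
r7 m[R→φ5] = [35280, 3240]
r7 m[K→φ0] = [7, 5]
r7 m[K→φ2] = [30240, 37800]
r7 m[B→φ1] = [1, 9]
r7 m[B→φ6] = [28224, 23520]
fixed point reached at round 7
b[K] = ⊗ incoming = [211680, 189000]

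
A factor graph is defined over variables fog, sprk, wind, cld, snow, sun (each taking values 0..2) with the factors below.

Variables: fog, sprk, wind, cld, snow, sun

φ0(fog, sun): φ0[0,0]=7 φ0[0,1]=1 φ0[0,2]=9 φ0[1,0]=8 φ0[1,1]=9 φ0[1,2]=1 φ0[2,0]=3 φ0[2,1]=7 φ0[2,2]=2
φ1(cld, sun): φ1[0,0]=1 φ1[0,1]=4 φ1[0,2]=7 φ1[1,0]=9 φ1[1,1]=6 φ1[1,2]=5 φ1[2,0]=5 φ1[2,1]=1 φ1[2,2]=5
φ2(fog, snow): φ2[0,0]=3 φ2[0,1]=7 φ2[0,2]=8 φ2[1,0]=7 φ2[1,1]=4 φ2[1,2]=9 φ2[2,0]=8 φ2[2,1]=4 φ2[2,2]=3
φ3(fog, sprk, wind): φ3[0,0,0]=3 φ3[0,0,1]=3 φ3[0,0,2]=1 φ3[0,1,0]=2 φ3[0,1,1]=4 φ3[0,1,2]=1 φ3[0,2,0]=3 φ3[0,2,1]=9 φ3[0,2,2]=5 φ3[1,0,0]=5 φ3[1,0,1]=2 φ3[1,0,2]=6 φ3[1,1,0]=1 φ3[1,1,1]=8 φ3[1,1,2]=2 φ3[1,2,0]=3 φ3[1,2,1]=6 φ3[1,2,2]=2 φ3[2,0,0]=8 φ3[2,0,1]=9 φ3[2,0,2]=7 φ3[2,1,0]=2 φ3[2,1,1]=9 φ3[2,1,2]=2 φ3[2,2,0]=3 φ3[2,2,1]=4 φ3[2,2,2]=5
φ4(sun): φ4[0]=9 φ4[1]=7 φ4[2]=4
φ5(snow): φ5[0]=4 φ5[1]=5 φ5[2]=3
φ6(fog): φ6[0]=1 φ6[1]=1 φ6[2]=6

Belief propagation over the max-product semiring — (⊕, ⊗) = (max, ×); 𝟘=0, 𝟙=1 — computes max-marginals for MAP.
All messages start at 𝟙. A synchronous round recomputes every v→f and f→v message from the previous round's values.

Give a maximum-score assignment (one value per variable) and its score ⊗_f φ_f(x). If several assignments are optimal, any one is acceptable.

init: all messages = 𝟙 over 3 values
r1 m[φ0→fog] = [9, 9, 7]
r1 m[φ0→sun] = [8, 9, 9]
r1 m[φ1→cld] = [7, 9, 5]
r1 m[φ1→sun] = [9, 6, 7]
r1 m[φ2→fog] = [8, 9, 8]
r1 m[φ2→snow] = [8, 7, 9]
r1 m[φ3→fog] = [9, 8, 9]
r1 m[φ3→sprk] = [9, 9, 9]
r1 m[φ3→wind] = [8, 9, 7]
r1 m[φ4→sun] = [9, 7, 4]
r1 m[φ5→snow] = [4, 5, 3]
r1 m[φ6→fog] = [1, 1, 6]
r1 m[fog→φ0] = [1, 1, 1]
r1 m[fog→φ2] = [1, 1, 1]
r1 m[fog→φ3] = [1, 1, 1]
r1 m[fog→φ6] = [1, 1, 1]
r1 m[sprk→φ3] = [1, 1, 1]
r1 m[wind→φ3] = [1, 1, 1]
r1 m[cld→φ1] = [1, 1, 1]
r1 m[snow→φ2] = [1, 1, 1]
r1 m[snow→φ5] = [1, 1, 1]
r1 m[sun→φ0] = [1, 1, 1]
r1 m[sun→φ1] = [1, 1, 1]
r1 m[sun→φ4] = [1, 1, 1]
r2 m[φ0→fog] = [9, 9, 7]
r2 m[φ0→sun] = [8, 9, 9]
r2 m[φ1→cld] = [7, 9, 5]
r2 m[φ1→sun] = [9, 6, 7]
r2 m[φ2→fog] = [8, 9, 8]
r2 m[φ2→snow] = [8, 7, 9]
r2 m[φ3→fog] = [9, 8, 9]
r2 m[φ3→sprk] = [9, 9, 9]
r2 m[φ3→wind] = [8, 9, 7]
r2 m[φ4→sun] = [9, 7, 4]
r2 m[φ5→snow] = [4, 5, 3]
r2 m[φ6→fog] = [1, 1, 6]
r2 m[fog→φ0] = [72, 72, 432]
r2 m[fog→φ2] = [81, 72, 378]
r2 m[fog→φ3] = [72, 81, 336]
r2 m[fog→φ6] = [648, 648, 504]
r2 m[sprk→φ3] = [1, 1, 1]
r2 m[wind→φ3] = [1, 1, 1]
r2 m[cld→φ1] = [1, 1, 1]
r2 m[snow→φ2] = [4, 5, 3]
r2 m[snow→φ5] = [8, 7, 9]
r2 m[sun→φ0] = [81, 42, 28]
r2 m[sun→φ1] = [72, 63, 36]
r2 m[sun→φ4] = [72, 54, 63]
r3 m[φ0→fog] = [567, 648, 294]
r3 m[φ0→sun] = [1296, 3024, 864]
r3 m[φ1→cld] = [252, 648, 360]
r3 m[φ1→sun] = [9, 6, 7]
r3 m[φ2→fog] = [35, 28, 32]
r3 m[φ2→snow] = [3024, 1512, 1134]
r3 m[φ3→fog] = [9, 8, 9]
r3 m[φ3→sprk] = [3024, 3024, 1680]
r3 m[φ3→wind] = [2688, 3024, 2352]
r3 m[φ4→sun] = [9, 7, 4]
r3 m[φ5→snow] = [4, 5, 3]
r3 m[φ6→fog] = [1, 1, 6]
r3 m[fog→φ0] = [72, 72, 432]
r3 m[fog→φ2] = [81, 72, 378]
r3 m[fog→φ3] = [72, 81, 336]
r3 m[fog→φ6] = [648, 648, 504]
r3 m[sprk→φ3] = [1, 1, 1]
r3 m[wind→φ3] = [1, 1, 1]
r3 m[cld→φ1] = [1, 1, 1]
r3 m[snow→φ2] = [4, 5, 3]
r3 m[snow→φ5] = [8, 7, 9]
r3 m[sun→φ0] = [81, 42, 28]
r3 m[sun→φ1] = [72, 63, 36]
r3 m[sun→φ4] = [72, 54, 63]
r4 m[φ0→fog] = [567, 648, 294]
r4 m[φ0→sun] = [1296, 3024, 864]
r4 m[φ1→cld] = [252, 648, 360]
r4 m[φ1→sun] = [9, 6, 7]
r4 m[φ2→fog] = [35, 28, 32]
r4 m[φ2→snow] = [3024, 1512, 1134]
r4 m[φ3→fog] = [9, 8, 9]
r4 m[φ3→sprk] = [3024, 3024, 1680]
r4 m[φ3→wind] = [2688, 3024, 2352]
r4 m[φ4→sun] = [9, 7, 4]
r4 m[φ5→snow] = [4, 5, 3]
r4 m[φ6→fog] = [1, 1, 6]
r4 m[fog→φ0] = [315, 224, 1728]
r4 m[fog→φ2] = [5103, 5184, 15876]
r4 m[fog→φ3] = [19845, 18144, 56448]
r4 m[fog→φ6] = [178605, 145152, 84672]
r4 m[sprk→φ3] = [1, 1, 1]
r4 m[wind→φ3] = [1, 1, 1]
r4 m[cld→φ1] = [1, 1, 1]
r4 m[snow→φ2] = [4, 5, 3]
r4 m[snow→φ5] = [3024, 1512, 1134]
r4 m[sun→φ0] = [81, 42, 28]
r4 m[sun→φ1] = [11664, 21168, 3456]
r4 m[sun→φ4] = [11664, 18144, 6048]
r5 m[φ0→fog] = [567, 648, 294]
r5 m[φ0→sun] = [5184, 12096, 3456]
r5 m[φ1→cld] = [84672, 127008, 58320]
r5 m[φ1→sun] = [9, 6, 7]
r5 m[φ2→fog] = [35, 28, 32]
r5 m[φ2→snow] = [127008, 63504, 47628]
r5 m[φ3→fog] = [9, 8, 9]
r5 m[φ3→sprk] = [508032, 508032, 282240]
r5 m[φ3→wind] = [451584, 508032, 395136]
r5 m[φ4→sun] = [9, 7, 4]
r5 m[φ5→snow] = [4, 5, 3]
r5 m[φ6→fog] = [1, 1, 6]
r5 m[fog→φ0] = [315, 224, 1728]
r5 m[fog→φ2] = [5103, 5184, 15876]
r5 m[fog→φ3] = [19845, 18144, 56448]
r5 m[fog→φ6] = [178605, 145152, 84672]
r5 m[sprk→φ3] = [1, 1, 1]
r5 m[wind→φ3] = [1, 1, 1]
r5 m[cld→φ1] = [1, 1, 1]
r5 m[snow→φ2] = [4, 5, 3]
r5 m[snow→φ5] = [3024, 1512, 1134]
r5 m[sun→φ0] = [81, 42, 28]
r5 m[sun→φ1] = [11664, 21168, 3456]
r5 m[sun→φ4] = [11664, 18144, 6048]
r6 m[φ0→fog] = [567, 648, 294]
r6 m[φ0→sun] = [5184, 12096, 3456]
r6 m[φ1→cld] = [84672, 127008, 58320]
r6 m[φ1→sun] = [9, 6, 7]
r6 m[φ2→fog] = [35, 28, 32]
r6 m[φ2→snow] = [127008, 63504, 47628]
r6 m[φ3→fog] = [9, 8, 9]
r6 m[φ3→sprk] = [508032, 508032, 282240]
r6 m[φ3→wind] = [451584, 508032, 395136]
r6 m[φ4→sun] = [9, 7, 4]
r6 m[φ5→snow] = [4, 5, 3]
r6 m[φ6→fog] = [1, 1, 6]
r6 m[fog→φ0] = [315, 224, 1728]
r6 m[fog→φ2] = [5103, 5184, 15876]
r6 m[fog→φ3] = [19845, 18144, 56448]
r6 m[fog→φ6] = [178605, 145152, 84672]
r6 m[sprk→φ3] = [1, 1, 1]
r6 m[wind→φ3] = [1, 1, 1]
r6 m[cld→φ1] = [1, 1, 1]
r6 m[snow→φ2] = [4, 5, 3]
r6 m[snow→φ5] = [127008, 63504, 47628]
r6 m[sun→φ0] = [81, 42, 28]
r6 m[sun→φ1] = [46656, 84672, 13824]
r6 m[sun→φ4] = [46656, 72576, 24192]
r7 m[φ0→fog] = [567, 648, 294]
r7 m[φ0→sun] = [5184, 12096, 3456]
r7 m[φ1→cld] = [338688, 508032, 233280]
r7 m[φ1→sun] = [9, 6, 7]
r7 m[φ2→fog] = [35, 28, 32]
r7 m[φ2→snow] = [127008, 63504, 47628]
r7 m[φ3→fog] = [9, 8, 9]
r7 m[φ3→sprk] = [508032, 508032, 282240]
r7 m[φ3→wind] = [451584, 508032, 395136]
r7 m[φ4→sun] = [9, 7, 4]
r7 m[φ5→snow] = [4, 5, 3]
r7 m[φ6→fog] = [1, 1, 6]
r7 m[fog→φ0] = [315, 224, 1728]
r7 m[fog→φ2] = [5103, 5184, 15876]
r7 m[fog→φ3] = [19845, 18144, 56448]
r7 m[fog→φ6] = [178605, 145152, 84672]
r7 m[sprk→φ3] = [1, 1, 1]
r7 m[wind→φ3] = [1, 1, 1]
r7 m[cld→φ1] = [1, 1, 1]
r7 m[snow→φ2] = [4, 5, 3]
r7 m[snow→φ5] = [127008, 63504, 47628]
r7 m[sun→φ0] = [81, 42, 28]
r7 m[sun→φ1] = [46656, 84672, 13824]
r7 m[sun→φ4] = [46656, 72576, 24192]
r8 m[φ0→fog] = [567, 648, 294]
r8 m[φ0→sun] = [5184, 12096, 3456]
r8 m[φ1→cld] = [338688, 508032, 233280]
r8 m[φ1→sun] = [9, 6, 7]
r8 m[φ2→fog] = [35, 28, 32]
r8 m[φ2→snow] = [127008, 63504, 47628]
r8 m[φ3→fog] = [9, 8, 9]
r8 m[φ3→sprk] = [508032, 508032, 282240]
r8 m[φ3→wind] = [451584, 508032, 395136]
r8 m[φ4→sun] = [9, 7, 4]
r8 m[φ5→snow] = [4, 5, 3]
r8 m[φ6→fog] = [1, 1, 6]
r8 m[fog→φ0] = [315, 224, 1728]
r8 m[fog→φ2] = [5103, 5184, 15876]
r8 m[fog→φ3] = [19845, 18144, 56448]
r8 m[fog→φ6] = [178605, 145152, 84672]
r8 m[sprk→φ3] = [1, 1, 1]
r8 m[wind→φ3] = [1, 1, 1]
r8 m[cld→φ1] = [1, 1, 1]
r8 m[snow→φ2] = [4, 5, 3]
r8 m[snow→φ5] = [127008, 63504, 47628]
r8 m[sun→φ0] = [81, 42, 28]
r8 m[sun→φ1] = [46656, 84672, 13824]
r8 m[sun→φ4] = [46656, 72576, 24192]
fixed point reached at round 8
traceback from fog: (fog=2, sprk=0, wind=1, cld=1, snow=0, sun=1), score=508032

assignment: (fog=2, sprk=0, wind=1, cld=1, snow=0, sun=1); score = 508032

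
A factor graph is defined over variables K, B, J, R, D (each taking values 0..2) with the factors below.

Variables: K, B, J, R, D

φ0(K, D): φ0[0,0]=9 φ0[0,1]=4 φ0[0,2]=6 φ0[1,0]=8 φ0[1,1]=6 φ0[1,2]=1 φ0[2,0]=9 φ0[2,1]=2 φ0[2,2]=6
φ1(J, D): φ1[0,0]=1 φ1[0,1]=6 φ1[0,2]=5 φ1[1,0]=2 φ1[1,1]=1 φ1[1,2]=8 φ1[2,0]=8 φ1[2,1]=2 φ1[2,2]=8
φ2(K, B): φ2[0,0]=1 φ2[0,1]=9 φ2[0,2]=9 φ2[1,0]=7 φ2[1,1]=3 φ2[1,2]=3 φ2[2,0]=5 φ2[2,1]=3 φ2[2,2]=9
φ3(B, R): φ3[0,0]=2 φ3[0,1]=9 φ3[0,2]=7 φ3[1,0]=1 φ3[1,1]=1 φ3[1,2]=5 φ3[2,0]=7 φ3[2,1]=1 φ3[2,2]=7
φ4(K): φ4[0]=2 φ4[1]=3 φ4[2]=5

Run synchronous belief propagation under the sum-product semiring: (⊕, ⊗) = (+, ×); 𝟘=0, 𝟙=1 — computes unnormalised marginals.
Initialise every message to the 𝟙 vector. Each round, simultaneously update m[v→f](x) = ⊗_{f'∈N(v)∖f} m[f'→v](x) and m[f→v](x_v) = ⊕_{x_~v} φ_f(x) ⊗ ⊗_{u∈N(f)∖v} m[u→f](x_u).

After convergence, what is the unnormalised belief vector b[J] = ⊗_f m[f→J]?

init: all messages = 𝟙 over 3 values
r1 m[φ0→K] = [19, 15, 17]
r1 m[φ0→D] = [26, 12, 13]
r1 m[φ1→J] = [12, 11, 18]
r1 m[φ1→D] = [11, 9, 21]
r1 m[φ2→K] = [19, 13, 17]
r1 m[φ2→B] = [13, 15, 21]
r1 m[φ3→B] = [18, 7, 15]
r1 m[φ3→R] = [10, 11, 19]
r1 m[φ4→K] = [2, 3, 5]
r1 m[K→φ0] = [1, 1, 1]
r1 m[K→φ2] = [1, 1, 1]
r1 m[K→φ4] = [1, 1, 1]
r1 m[B→φ2] = [1, 1, 1]
r1 m[B→φ3] = [1, 1, 1]
r1 m[J→φ1] = [1, 1, 1]
r1 m[R→φ3] = [1, 1, 1]
r1 m[D→φ0] = [1, 1, 1]
r1 m[D→φ1] = [1, 1, 1]
r2 m[φ0→K] = [19, 15, 17]
r2 m[φ0→D] = [26, 12, 13]
r2 m[φ1→J] = [12, 11, 18]
r2 m[φ1→D] = [11, 9, 21]
r2 m[φ2→K] = [19, 13, 17]
r2 m[φ2→B] = [13, 15, 21]
r2 m[φ3→B] = [18, 7, 15]
r2 m[φ3→R] = [10, 11, 19]
r2 m[φ4→K] = [2, 3, 5]
r2 m[K→φ0] = [38, 39, 85]
r2 m[K→φ2] = [38, 45, 85]
r2 m[K→φ4] = [361, 195, 289]
r2 m[B→φ2] = [18, 7, 15]
r2 m[B→φ3] = [13, 15, 21]
r2 m[J→φ1] = [1, 1, 1]
r2 m[R→φ3] = [1, 1, 1]
r2 m[D→φ0] = [11, 9, 21]
r2 m[D→φ1] = [26, 12, 13]
r3 m[φ0→K] = [261, 163, 243]
r3 m[φ0→D] = [1419, 556, 777]
r3 m[φ1→J] = [163, 168, 336]
r3 m[φ1→D] = [11, 9, 21]
r3 m[φ2→K] = [216, 192, 246]
r3 m[φ2→B] = [778, 732, 1242]
r3 m[φ3→B] = [18, 7, 15]
r3 m[φ3→R] = [188, 153, 313]
r3 m[φ4→K] = [2, 3, 5]
r3 m[K→φ0] = [38, 39, 85]
r3 m[K→φ2] = [38, 45, 85]
r3 m[K→φ4] = [361, 195, 289]
r3 m[B→φ2] = [18, 7, 15]
r3 m[B→φ3] = [13, 15, 21]
r3 m[J→φ1] = [1, 1, 1]
r3 m[R→φ3] = [1, 1, 1]
r3 m[D→φ0] = [11, 9, 21]
r3 m[D→φ1] = [26, 12, 13]
r4 m[φ0→K] = [261, 163, 243]
r4 m[φ0→D] = [1419, 556, 777]
r4 m[φ1→J] = [163, 168, 336]
r4 m[φ1→D] = [11, 9, 21]
r4 m[φ2→K] = [216, 192, 246]
r4 m[φ2→B] = [778, 732, 1242]
r4 m[φ3→B] = [18, 7, 15]
r4 m[φ3→R] = [188, 153, 313]
r4 m[φ4→K] = [2, 3, 5]
r4 m[K→φ0] = [432, 576, 1230]
r4 m[K→φ2] = [522, 489, 1215]
r4 m[K→φ4] = [56376, 31296, 59778]
r4 m[B→φ2] = [18, 7, 15]
r4 m[B→φ3] = [778, 732, 1242]
r4 m[J→φ1] = [1, 1, 1]
r4 m[R→φ3] = [1, 1, 1]
r4 m[D→φ0] = [11, 9, 21]
r4 m[D→φ1] = [1419, 556, 777]
r5 m[φ0→K] = [261, 163, 243]
r5 m[φ0→D] = [19566, 7644, 10548]
r5 m[φ1→J] = [8640, 9610, 18680]
r5 m[φ1→D] = [11, 9, 21]
r5 m[φ2→K] = [216, 192, 246]
r5 m[φ2→B] = [10020, 9810, 17100]
r5 m[φ3→B] = [18, 7, 15]
r5 m[φ3→R] = [10982, 8976, 17800]
r5 m[φ4→K] = [2, 3, 5]
r5 m[K→φ0] = [432, 576, 1230]
r5 m[K→φ2] = [522, 489, 1215]
r5 m[K→φ4] = [56376, 31296, 59778]
r5 m[B→φ2] = [18, 7, 15]
r5 m[B→φ3] = [778, 732, 1242]
r5 m[J→φ1] = [1, 1, 1]
r5 m[R→φ3] = [1, 1, 1]
r5 m[D→φ0] = [11, 9, 21]
r5 m[D→φ1] = [1419, 556, 777]
r6 m[φ0→K] = [261, 163, 243]
r6 m[φ0→D] = [19566, 7644, 10548]
r6 m[φ1→J] = [8640, 9610, 18680]
r6 m[φ1→D] = [11, 9, 21]
r6 m[φ2→K] = [216, 192, 246]
r6 m[φ2→B] = [10020, 9810, 17100]
r6 m[φ3→B] = [18, 7, 15]
r6 m[φ3→R] = [10982, 8976, 17800]
r6 m[φ4→K] = [2, 3, 5]
r6 m[K→φ0] = [432, 576, 1230]
r6 m[K→φ2] = [522, 489, 1215]
r6 m[K→φ4] = [56376, 31296, 59778]
r6 m[B→φ2] = [18, 7, 15]
r6 m[B→φ3] = [10020, 9810, 17100]
r6 m[J→φ1] = [1, 1, 1]
r6 m[R→φ3] = [1, 1, 1]
r6 m[D→φ0] = [11, 9, 21]
r6 m[D→φ1] = [19566, 7644, 10548]
r7 m[φ0→K] = [261, 163, 243]
r7 m[φ0→D] = [19566, 7644, 10548]
r7 m[φ1→J] = [118170, 131160, 256200]
r7 m[φ1→D] = [11, 9, 21]
r7 m[φ2→K] = [216, 192, 246]
r7 m[φ2→B] = [10020, 9810, 17100]
r7 m[φ3→B] = [18, 7, 15]
r7 m[φ3→R] = [149550, 117090, 238890]
r7 m[φ4→K] = [2, 3, 5]
r7 m[K→φ0] = [432, 576, 1230]
r7 m[K→φ2] = [522, 489, 1215]
r7 m[K→φ4] = [56376, 31296, 59778]
r7 m[B→φ2] = [18, 7, 15]
r7 m[B→φ3] = [10020, 9810, 17100]
r7 m[J→φ1] = [1, 1, 1]
r7 m[R→φ3] = [1, 1, 1]
r7 m[D→φ0] = [11, 9, 21]
r7 m[D→φ1] = [19566, 7644, 10548]
r8 m[φ0→K] = [261, 163, 243]
r8 m[φ0→D] = [19566, 7644, 10548]
r8 m[φ1→J] = [118170, 131160, 256200]
r8 m[φ1→D] = [11, 9, 21]
r8 m[φ2→K] = [216, 192, 246]
r8 m[φ2→B] = [10020, 9810, 17100]
r8 m[φ3→B] = [18, 7, 15]
r8 m[φ3→R] = [149550, 117090, 238890]
r8 m[φ4→K] = [2, 3, 5]
r8 m[K→φ0] = [432, 576, 1230]
r8 m[K→φ2] = [522, 489, 1215]
r8 m[K→φ4] = [56376, 31296, 59778]
r8 m[B→φ2] = [18, 7, 15]
r8 m[B→φ3] = [10020, 9810, 17100]
r8 m[J→φ1] = [1, 1, 1]
r8 m[R→φ3] = [1, 1, 1]
r8 m[D→φ0] = [11, 9, 21]
r8 m[D→φ1] = [19566, 7644, 10548]
fixed point reached at round 8
b[J] = ⊗ incoming = [118170, 131160, 256200]

b[J] = [118170, 131160, 256200]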